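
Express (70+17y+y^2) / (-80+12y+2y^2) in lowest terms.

(7+y)/(-8+2y)

By polynomial division,
  y^2+17y+70 = (1/2)(2y^2+12y-80) + (11y+110)
  2y^2+12y-80 = ((2/11)y-8/11)(11y+110) + (0)
Last nonzero remainder: 11y+110. Dividing through by 11 gives the monic gcd y+10.
Cancel y+10 from numerator and denominator to get the reduced form.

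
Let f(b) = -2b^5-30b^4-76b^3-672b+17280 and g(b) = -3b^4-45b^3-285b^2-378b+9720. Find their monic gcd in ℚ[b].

b^2+6b-40

By polynomial division,
  -2b^5-30b^4-76b^3-672b+17280 = ((2/3)b)(-3b^4-45b^3-285b^2-378b+9720) + (114b^3+252b^2-7152b+17280)
  -3b^4-45b^3-285b^2-378b+9720 = (-(1/38)b-243/722)(114b^3+252b^2-7152b+17280) + (-(140211/361)b^2-(841266/361)b+5608440/361)
  114b^3+252b^2-7152b+17280 = (-(13718/46737)b+5776/5193)(-(140211/361)b^2-(841266/361)b+5608440/361) + (0)
Last nonzero remainder: -(140211/361)b^2-(841266/361)b+5608440/361. Dividing through by -140211/361 gives the monic gcd b^2+6b-40.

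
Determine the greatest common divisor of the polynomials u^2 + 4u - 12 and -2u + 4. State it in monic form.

By polynomial division,
  u^2 + 4u - 12 = (-(1/2)u - 3)(-2u + 4) + (0)
Last nonzero remainder: -2u + 4. Dividing through by -2 gives the monic gcd u - 2.

u - 2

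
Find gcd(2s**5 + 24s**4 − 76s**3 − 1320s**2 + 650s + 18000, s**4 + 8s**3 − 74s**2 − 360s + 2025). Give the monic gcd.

Apply the Euclidean algorithm:
  2s**5 + 24s**4 − 76s**3 − 1320s**2 + 650s + 18000 = (2s + 8)(s**4 + 8s**3 − 74s**2 − 360s + 2025) + (8s**3 − 8s**2 − 520s + 1800)
  s**4 + 8s**3 − 74s**2 − 360s + 2025 = ((1/8)s + 9/8)(8s**3 − 8s**2 − 520s + 1800) + (0)
Last nonzero remainder: 8s**3 − 8s**2 − 520s + 1800. Dividing through by 8 gives the monic gcd s**3 − s**2 − 65s + 225.

s**3 − s**2 − 65s + 225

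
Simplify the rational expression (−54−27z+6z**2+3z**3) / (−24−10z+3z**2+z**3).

(9+3z)/(4+z)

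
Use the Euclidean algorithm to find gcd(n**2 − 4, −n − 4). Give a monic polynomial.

1

Apply the Euclidean algorithm:
  n**2 − 4 = (−n + 4)(−n − 4) + (12)
  −n − 4 = (−(1/12)n − 1/3)(12) + (0)
The last nonzero remainder is the constant 12, so the polynomials are coprime and gcd = 1.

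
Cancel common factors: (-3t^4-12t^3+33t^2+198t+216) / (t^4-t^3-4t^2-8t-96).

(-3t^2-15t-18)/(t^2+8)

Repeated division with remainder:
  -3t^4-12t^3+33t^2+198t+216 = (-3)(t^4-t^3-4t^2-8t-96) + (-15t^3+21t^2+174t-72)
  t^4-t^3-4t^2-8t-96 = (-(1/15)t-2/75)(-15t^3+21t^2+174t-72) + ((204/25)t^2-(204/25)t-2448/25)
  -15t^3+21t^2+174t-72 = (-(125/68)t+25/34)((204/25)t^2-(204/25)t-2448/25) + (0)
Last nonzero remainder: (204/25)t^2-(204/25)t-2448/25. Dividing through by 204/25 gives the monic gcd t^2-t-12.
Cancel t^2-t-12 from numerator and denominator to get the reduced form.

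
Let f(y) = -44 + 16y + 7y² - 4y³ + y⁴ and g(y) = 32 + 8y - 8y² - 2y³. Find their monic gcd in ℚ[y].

-4 + y²

Repeated division with remainder:
  y⁴ - 4y³ + 7y² + 16y - 44 = (-(1/2)y + 4)(-2y³ - 8y² + 8y + 32) + (43y² - 172)
  -2y³ - 8y² + 8y + 32 = (-(2/43)y - 8/43)(43y² - 172) + (0)
Last nonzero remainder: 43y² - 172. Dividing through by 43 gives the monic gcd y² - 4.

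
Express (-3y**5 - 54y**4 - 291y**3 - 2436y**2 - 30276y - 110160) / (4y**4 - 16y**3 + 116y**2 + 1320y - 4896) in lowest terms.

(-3y**2 - 57y - 270)/(4y - 12)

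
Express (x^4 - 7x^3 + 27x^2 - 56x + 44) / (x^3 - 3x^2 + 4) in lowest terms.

(x^2 - 3x + 11)/(x + 1)

Euclidean algorithm in ℚ[x]:
  x^4 - 7x^3 + 27x^2 - 56x + 44 = (x - 4)(x^3 - 3x^2 + 4) + (15x^2 - 60x + 60)
  x^3 - 3x^2 + 4 = ((1/15)x + 1/15)(15x^2 - 60x + 60) + (0)
Last nonzero remainder: 15x^2 - 60x + 60. Dividing through by 15 gives the monic gcd x^2 - 4x + 4.
Cancel x^2 - 4x + 4 from numerator and denominator to get the reduced form.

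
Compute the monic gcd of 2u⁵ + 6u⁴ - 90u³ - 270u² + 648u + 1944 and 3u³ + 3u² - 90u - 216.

u² - 3u - 18

By polynomial division,
  2u⁵ + 6u⁴ - 90u³ - 270u² + 648u + 1944 = ((2/3)u² + (4/3)u - 34/3)(3u³ + 3u² - 90u - 216) + (28u² - 84u - 504)
  3u³ + 3u² - 90u - 216 = ((3/28)u + 3/7)(28u² - 84u - 504) + (0)
Last nonzero remainder: 28u² - 84u - 504. Dividing through by 28 gives the monic gcd u² - 3u - 18.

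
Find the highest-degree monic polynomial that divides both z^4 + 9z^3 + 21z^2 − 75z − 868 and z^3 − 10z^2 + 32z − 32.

z − 4

By polynomial division,
  z^4 + 9z^3 + 21z^2 − 75z − 868 = (z + 19)(z^3 − 10z^2 + 32z − 32) + (179z^2 − 651z − 260)
  z^3 − 10z^2 + 32z − 32 = ((1/179)z − 1139/32041)(179z^2 − 651z − 260) + ((330363/32041)z − 1321452/32041)
  179z^2 − 651z − 260 = ((5735339/330363)z + 2082665/330363)((330363/32041)z − 1321452/32041) + (0)
Last nonzero remainder: (330363/32041)z − 1321452/32041. Dividing through by 330363/32041 gives the monic gcd z − 4.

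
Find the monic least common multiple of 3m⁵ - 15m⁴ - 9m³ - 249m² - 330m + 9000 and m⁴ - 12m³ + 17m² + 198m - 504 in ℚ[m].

m⁷ - 15m⁶ + 68m⁵ - 158m⁴ + 657m³ + 2357m² - 32310m + 63000

Euclidean algorithm in ℚ[m]:
  3m⁵ - 15m⁴ - 9m³ - 249m² - 330m + 9000 = (3m + 21)(m⁴ - 12m³ + 17m² + 198m - 504) + (192m³ - 1200m² - 2976m + 19584)
  m⁴ - 12m³ + 17m² + 198m - 504 = ((1/192)m - 23/768)(192m³ - 1200m² - 2976m + 19584) + (-(55/16)m² + (55/8)m + 165/2)
  192m³ - 1200m² - 2976m + 19584 = (-(3072/55)m + 13056/55)(-(55/16)m² + (55/8)m + 165/2) + (0)
Last nonzero remainder: -(55/16)m² + (55/8)m + 165/2. Dividing through by -55/16 gives the monic gcd m² - 2m - 24.
Then lcm(f, g) = f·g / gcd(f, g); expanding and making the result monic gives the answer.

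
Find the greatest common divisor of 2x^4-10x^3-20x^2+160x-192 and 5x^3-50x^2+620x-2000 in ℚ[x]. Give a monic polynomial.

x-4

By polynomial division,
  2x^4-10x^3-20x^2+160x-192 = ((2/5)x+2)(5x^3-50x^2+620x-2000) + (-168x^2-280x+3808)
  5x^3-50x^2+620x-2000 = (-(5/168)x+25/72)(-168x^2-280x+3808) + ((7475/9)x-29900/9)
  -168x^2-280x+3808 = (-(1512/7475)x-8568/7475)((7475/9)x-29900/9) + (0)
Last nonzero remainder: (7475/9)x-29900/9. Dividing through by 7475/9 gives the monic gcd x-4.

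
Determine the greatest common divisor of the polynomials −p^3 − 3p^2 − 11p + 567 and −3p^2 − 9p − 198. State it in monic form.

By polynomial division,
  −p^3 − 3p^2 − 11p + 567 = ((1/3)p)(−3p^2 − 9p − 198) + (55p + 567)
  −3p^2 − 9p − 198 = (−(3/55)p + 1206/3025)(55p + 567) + (−1282752/3025)
  55p + 567 = (−(166375/1282752)p − 190575/142528)(−1282752/3025) + (0)
The last nonzero remainder is the constant −1282752/3025, so the polynomials are coprime and gcd = 1.

1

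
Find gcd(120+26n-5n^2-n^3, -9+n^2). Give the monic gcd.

1

Repeated division with remainder:
  -n^3-5n^2+26n+120 = (-n-5)(n^2-9) + (17n+75)
  n^2-9 = ((1/17)n-75/289)(17n+75) + (3024/289)
  17n+75 = ((4913/3024)n+7225/1008)(3024/289) + (0)
The last nonzero remainder is the constant 3024/289, so the polynomials are coprime and gcd = 1.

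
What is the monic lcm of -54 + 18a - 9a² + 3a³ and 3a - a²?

By polynomial division,
  3a³ - 9a² + 18a - 54 = (-3a)(-a² + 3a) + (18a - 54)
  -a² + 3a = (-(1/18)a)(18a - 54) + (0)
Last nonzero remainder: 18a - 54. Dividing through by 18 gives the monic gcd a - 3.
Then lcm(f, g) = f·g / gcd(f, g); expanding and making the result monic gives the answer.

-18a + 6a² - 3a³ + a⁴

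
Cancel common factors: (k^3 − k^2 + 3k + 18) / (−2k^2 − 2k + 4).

(−k^2 + 3k − 9)/(2k − 2)

Euclidean algorithm in ℚ[k]:
  k^3 − k^2 + 3k + 18 = (−(1/2)k + 1)(−2k^2 − 2k + 4) + (7k + 14)
  −2k^2 − 2k + 4 = (−(2/7)k + 2/7)(7k + 14) + (0)
Last nonzero remainder: 7k + 14. Dividing through by 7 gives the monic gcd k + 2.
Cancel k + 2 from numerator and denominator to get the reduced form.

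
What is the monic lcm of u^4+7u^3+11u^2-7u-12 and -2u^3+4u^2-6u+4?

u^6+6u^5+6u^4-4u^3+17u^2-2u-24

By polynomial division,
  u^4+7u^3+11u^2-7u-12 = (-(1/2)u-9/2)(-2u^3+4u^2-6u+4) + (26u^2-32u+6)
  -2u^3+4u^2-6u+4 = (-(1/13)u+10/169)(26u^2-32u+6) + (-(616/169)u+616/169)
  26u^2-32u+6 = (-(2197/308)u+507/308)(-(616/169)u+616/169) + (0)
Last nonzero remainder: -(616/169)u+616/169. Dividing through by -616/169 gives the monic gcd u-1.
Then lcm(f, g) = f·g / gcd(f, g); expanding and making the result monic gives the answer.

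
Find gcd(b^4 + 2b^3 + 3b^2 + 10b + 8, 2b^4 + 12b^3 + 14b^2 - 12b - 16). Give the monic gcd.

By polynomial division,
  b^4 + 2b^3 + 3b^2 + 10b + 8 = (1/2)(2b^4 + 12b^3 + 14b^2 - 12b - 16) + (-4b^3 - 4b^2 + 16b + 16)
  2b^4 + 12b^3 + 14b^2 - 12b - 16 = (-(1/2)b - 5/2)(-4b^3 - 4b^2 + 16b + 16) + (12b^2 + 36b + 24)
  -4b^3 - 4b^2 + 16b + 16 = (-(1/3)b + 2/3)(12b^2 + 36b + 24) + (0)
Last nonzero remainder: 12b^2 + 36b + 24. Dividing through by 12 gives the monic gcd b^2 + 3b + 2.

b^2 + 3b + 2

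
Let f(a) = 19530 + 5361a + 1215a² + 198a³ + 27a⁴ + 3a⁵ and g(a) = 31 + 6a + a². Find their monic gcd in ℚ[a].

31 + 6a + a²

Apply the Euclidean algorithm:
  3a⁵ + 27a⁴ + 198a³ + 1215a² + 5361a + 19530 = (3a³ + 9a² + 51a + 630)(a² + 6a + 31) + (0)
The last nonzero remainder a² + 6a + 31 is already monic.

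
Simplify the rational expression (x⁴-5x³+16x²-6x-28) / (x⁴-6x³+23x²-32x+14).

Apply the Euclidean algorithm:
  x⁴-5x³+16x²-6x-28 = (x⁴-6x³+23x²-32x+14) + (x³-7x²+26x-42)
  x⁴-6x³+23x²-32x+14 = (x+1)(x³-7x²+26x-42) + (4x²-16x+56)
  x³-7x²+26x-42 = ((1/4)x-3/4)(4x²-16x+56) + (0)
Last nonzero remainder: 4x²-16x+56. Dividing through by 4 gives the monic gcd x²-4x+14.
Cancel x²-4x+14 from numerator and denominator to get the reduced form.

(x²-x-2)/(x²-2x+1)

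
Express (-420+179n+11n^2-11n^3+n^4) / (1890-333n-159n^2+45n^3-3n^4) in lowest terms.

(12-n-n^2)/(-54-9n+3n^2)

By polynomial division,
  n^4-11n^3+11n^2+179n-420 = (-1/3)(-3n^4+45n^3-159n^2-333n+1890) + (4n^3-42n^2+68n+210)
  -3n^4+45n^3-159n^2-333n+1890 = (-(3/4)n+27/8)(4n^3-42n^2+68n+210) + ((135/4)n^2-405n+4725/4)
  4n^3-42n^2+68n+210 = ((16/135)n+8/45)((135/4)n^2-405n+4725/4) + (0)
Last nonzero remainder: (135/4)n^2-405n+4725/4. Dividing through by 135/4 gives the monic gcd n^2-12n+35.
Cancel n^2-12n+35 from numerator and denominator to get the reduced form.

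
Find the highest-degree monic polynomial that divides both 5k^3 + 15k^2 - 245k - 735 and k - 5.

Repeated division with remainder:
  5k^3 + 15k^2 - 245k - 735 = (5k^2 + 40k - 45)(k - 5) + (-960)
  k - 5 = (-(1/960)k + 1/192)(-960) + (0)
The last nonzero remainder is the constant -960, so the polynomials are coprime and gcd = 1.

1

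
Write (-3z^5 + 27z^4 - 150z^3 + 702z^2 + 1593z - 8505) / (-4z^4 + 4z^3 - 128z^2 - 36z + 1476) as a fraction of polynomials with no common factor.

(3z^3 - 27z^2 + 177z - 945)/(4z^2 - 4z + 164)

Euclidean algorithm in ℚ[z]:
  -3z^5 + 27z^4 - 150z^3 + 702z^2 + 1593z - 8505 = ((3/4)z - 6)(-4z^4 + 4z^3 - 128z^2 - 36z + 1476) + (-30z^3 - 39z^2 + 270z + 351)
  -4z^4 + 4z^3 - 128z^2 - 36z + 1476 = ((2/15)z - 23/75)(-30z^3 - 39z^2 + 270z + 351) + (-(4399/25)z^2 + 39591/25)
  -30z^3 - 39z^2 + 270z + 351 = ((750/4399)z + 975/4399)(-(4399/25)z^2 + 39591/25) + (0)
Last nonzero remainder: -(4399/25)z^2 + 39591/25. Dividing through by -4399/25 gives the monic gcd z^2 - 9.
Cancel z^2 - 9 from numerator and denominator to get the reduced form.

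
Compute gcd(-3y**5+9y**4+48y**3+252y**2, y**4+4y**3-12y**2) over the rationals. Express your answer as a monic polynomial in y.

y**2

Euclidean algorithm in ℚ[y]:
  -3y**5+9y**4+48y**3+252y**2 = (-3y+21)(y**4+4y**3-12y**2) + (-72y**3+504y**2)
  y**4+4y**3-12y**2 = (-(1/72)y-11/72)(-72y**3+504y**2) + (65y**2)
  -72y**3+504y**2 = (-(72/65)y+504/65)(65y**2) + (0)
Last nonzero remainder: 65y**2. Dividing through by 65 gives the monic gcd y**2.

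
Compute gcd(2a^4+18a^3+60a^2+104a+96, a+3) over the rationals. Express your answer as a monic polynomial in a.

Euclidean algorithm in ℚ[a]:
  2a^4+18a^3+60a^2+104a+96 = (2a^3+12a^2+24a+32)(a+3) + (0)
The last nonzero remainder a+3 is already monic.

a+3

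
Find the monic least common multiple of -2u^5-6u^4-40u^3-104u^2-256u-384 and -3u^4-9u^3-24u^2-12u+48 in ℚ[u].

u^6+2u^5+17u^4+32u^3+76u^2+64u-192

Euclidean algorithm in ℚ[u]:
  -2u^5-6u^4-40u^3-104u^2-256u-384 = ((2/3)u)(-3u^4-9u^3-24u^2-12u+48) + (-24u^3-96u^2-288u-384)
  -3u^4-9u^3-24u^2-12u+48 = ((1/8)u-1/8)(-24u^3-96u^2-288u-384) + (0)
Last nonzero remainder: -24u^3-96u^2-288u-384. Dividing through by -24 gives the monic gcd u^3+4u^2+12u+16.
Then lcm(f, g) = f·g / gcd(f, g); expanding and making the result monic gives the answer.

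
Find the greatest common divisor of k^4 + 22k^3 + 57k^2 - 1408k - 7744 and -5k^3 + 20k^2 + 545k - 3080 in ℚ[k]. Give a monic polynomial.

k^2 + 3k - 88

By polynomial division,
  k^4 + 22k^3 + 57k^2 - 1408k - 7744 = (-(1/5)k - 26/5)(-5k^3 + 20k^2 + 545k - 3080) + (270k^2 + 810k - 23760)
  -5k^3 + 20k^2 + 545k - 3080 = (-(1/54)k + 7/54)(270k^2 + 810k - 23760) + (0)
Last nonzero remainder: 270k^2 + 810k - 23760. Dividing through by 270 gives the monic gcd k^2 + 3k - 88.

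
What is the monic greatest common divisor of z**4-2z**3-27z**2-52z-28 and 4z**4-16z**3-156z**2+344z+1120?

By polynomial division,
  z**4-2z**3-27z**2-52z-28 = (1/4)(4z**4-16z**3-156z**2+344z+1120) + (2z**3+12z**2-138z-308)
  4z**4-16z**3-156z**2+344z+1120 = (2z-20)(2z**3+12z**2-138z-308) + (360z**2-1800z-5040)
  2z**3+12z**2-138z-308 = ((1/180)z+11/180)(360z**2-1800z-5040) + (0)
Last nonzero remainder: 360z**2-1800z-5040. Dividing through by 360 gives the monic gcd z**2-5z-14.

z**2-5z-14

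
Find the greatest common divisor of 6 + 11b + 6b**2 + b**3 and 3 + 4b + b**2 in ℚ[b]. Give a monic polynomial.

Euclidean algorithm in ℚ[b]:
  b**3 + 6b**2 + 11b + 6 = (b + 2)(b**2 + 4b + 3) + (0)
The last nonzero remainder b**2 + 4b + 3 is already monic.

3 + 4b + b**2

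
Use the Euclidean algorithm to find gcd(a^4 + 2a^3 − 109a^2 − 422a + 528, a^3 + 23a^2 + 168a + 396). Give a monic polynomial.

Apply the Euclidean algorithm:
  a^4 + 2a^3 − 109a^2 − 422a + 528 = (a − 21)(a^3 + 23a^2 + 168a + 396) + (206a^2 + 2710a + 8844)
  a^3 + 23a^2 + 168a + 396 = ((1/206)a + 507/10609)(206a^2 + 2710a + 8844) + (−(47124/10609)a − 282744/10609)
  206a^2 + 2710a + 8844 = (−(1092727/23562)a − 710803/2142)(−(47124/10609)a − 282744/10609) + (0)
Last nonzero remainder: −(47124/10609)a − 282744/10609. Dividing through by −47124/10609 gives the monic gcd a + 6.

a + 6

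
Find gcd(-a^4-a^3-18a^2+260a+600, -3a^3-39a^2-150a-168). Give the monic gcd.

a+2

Repeated division with remainder:
  -a^4-a^3-18a^2+260a+600 = ((1/3)a-4)(-3a^3-39a^2-150a-168) + (-124a^2-284a-72)
  -3a^3-39a^2-150a-168 = ((3/124)a+249/961)(-124a^2-284a-72) + (-(71760/961)a-143520/961)
  -124a^2-284a-72 = ((29791/17940)a+2883/5980)(-(71760/961)a-143520/961) + (0)
Last nonzero remainder: -(71760/961)a-143520/961. Dividing through by -71760/961 gives the monic gcd a+2.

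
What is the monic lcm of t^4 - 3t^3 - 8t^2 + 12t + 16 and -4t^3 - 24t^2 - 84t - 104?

Apply the Euclidean algorithm:
  t^4 - 3t^3 - 8t^2 + 12t + 16 = (-(1/4)t + 9/4)(-4t^3 - 24t^2 - 84t - 104) + (25t^2 + 175t + 250)
  -4t^3 - 24t^2 - 84t - 104 = (-(4/25)t + 4/25)(25t^2 + 175t + 250) + (-72t - 144)
  25t^2 + 175t + 250 = (-(25/72)t - 125/72)(-72t - 144) + (0)
Last nonzero remainder: -72t - 144. Dividing through by -72 gives the monic gcd t + 2.
Then lcm(f, g) = f·g / gcd(f, g); expanding and making the result monic gives the answer.

t^6 + t^5 - 7t^4 - 59t^3 - 40t^2 + 220t + 208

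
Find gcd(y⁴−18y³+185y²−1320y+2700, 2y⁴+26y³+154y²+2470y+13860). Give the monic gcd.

y²−5y+90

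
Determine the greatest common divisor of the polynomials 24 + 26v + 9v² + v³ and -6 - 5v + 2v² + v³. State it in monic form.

Euclidean algorithm in ℚ[v]:
  v³ + 9v² + 26v + 24 = (v³ + 2v² - 5v - 6) + (7v² + 31v + 30)
  v³ + 2v² - 5v - 6 = ((1/7)v - 17/49)(7v² + 31v + 30) + ((72/49)v + 216/49)
  7v² + 31v + 30 = ((343/72)v + 245/36)((72/49)v + 216/49) + (0)
Last nonzero remainder: (72/49)v + 216/49. Dividing through by 72/49 gives the monic gcd v + 3.

3 + v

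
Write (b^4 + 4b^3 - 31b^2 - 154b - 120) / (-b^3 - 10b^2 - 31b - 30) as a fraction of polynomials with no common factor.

(-b^3 + b^2 + 26b + 24)/(b^2 + 5b + 6)

Apply the Euclidean algorithm:
  b^4 + 4b^3 - 31b^2 - 154b - 120 = (-b + 6)(-b^3 - 10b^2 - 31b - 30) + (-2b^2 + 2b + 60)
  -b^3 - 10b^2 - 31b - 30 = ((1/2)b + 11/2)(-2b^2 + 2b + 60) + (-72b - 360)
  -2b^2 + 2b + 60 = ((1/36)b - 1/6)(-72b - 360) + (0)
Last nonzero remainder: -72b - 360. Dividing through by -72 gives the monic gcd b + 5.
Cancel b + 5 from numerator and denominator to get the reduced form.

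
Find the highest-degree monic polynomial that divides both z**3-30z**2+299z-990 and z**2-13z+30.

z-10

By polynomial division,
  z**3-30z**2+299z-990 = (z-17)(z**2-13z+30) + (48z-480)
  z**2-13z+30 = ((1/48)z-1/16)(48z-480) + (0)
Last nonzero remainder: 48z-480. Dividing through by 48 gives the monic gcd z-10.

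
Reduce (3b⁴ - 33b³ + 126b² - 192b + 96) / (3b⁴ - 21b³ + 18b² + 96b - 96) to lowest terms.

Repeated division with remainder:
  3b⁴ - 33b³ + 126b² - 192b + 96 = (3b⁴ - 21b³ + 18b² + 96b - 96) + (-12b³ + 108b² - 288b + 192)
  3b⁴ - 21b³ + 18b² + 96b - 96 = (-(1/4)b - 1/2)(-12b³ + 108b² - 288b + 192) + (0)
Last nonzero remainder: -12b³ + 108b² - 288b + 192. Dividing through by -12 gives the monic gcd b³ - 9b² + 24b - 16.
Cancel b³ - 9b² + 24b - 16 from numerator and denominator to get the reduced form.

(b - 2)/(b + 2)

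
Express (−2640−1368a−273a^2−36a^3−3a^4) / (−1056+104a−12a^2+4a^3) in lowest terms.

(−60−27a−3a^2)/(−24+4a)

Apply the Euclidean algorithm:
  −3a^4−36a^3−273a^2−1368a−2640 = (−(3/4)a−45/4)(4a^3−12a^2+104a−1056) + (−330a^2−990a−14520)
  4a^3−12a^2+104a−1056 = (−(2/165)a+4/55)(−330a^2−990a−14520) + (0)
Last nonzero remainder: −330a^2−990a−14520. Dividing through by −330 gives the monic gcd a^2+3a+44.
Cancel a^2+3a+44 from numerator and denominator to get the reduced form.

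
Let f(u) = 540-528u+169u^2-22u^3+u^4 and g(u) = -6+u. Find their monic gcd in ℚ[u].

-6+u

Repeated division with remainder:
  u^4-22u^3+169u^2-528u+540 = (u^3-16u^2+73u-90)(u-6) + (0)
The last nonzero remainder u-6 is already monic.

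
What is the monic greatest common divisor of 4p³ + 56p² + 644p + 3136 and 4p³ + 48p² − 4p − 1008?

By polynomial division,
  4p³ + 56p² + 644p + 3136 = (4p³ + 48p² − 4p − 1008) + (8p² + 648p + 4144)
  4p³ + 48p² − 4p − 1008 = ((1/2)p − 69/2)(8p² + 648p + 4144) + (20280p + 141960)
  8p² + 648p + 4144 = ((1/2535)p + 74/2535)(20280p + 141960) + (0)
Last nonzero remainder: 20280p + 141960. Dividing through by 20280 gives the monic gcd p + 7.

p + 7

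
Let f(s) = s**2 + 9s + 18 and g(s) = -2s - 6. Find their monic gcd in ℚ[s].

Repeated division with remainder:
  s**2 + 9s + 18 = (-(1/2)s - 3)(-2s - 6) + (0)
Last nonzero remainder: -2s - 6. Dividing through by -2 gives the monic gcd s + 3.

s + 3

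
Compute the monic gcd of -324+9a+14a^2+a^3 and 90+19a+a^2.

9+a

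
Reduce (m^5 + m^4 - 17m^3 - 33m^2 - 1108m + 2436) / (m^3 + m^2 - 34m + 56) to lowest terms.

Euclidean algorithm in ℚ[m]:
  m^5 + m^4 - 17m^3 - 33m^2 - 1108m + 2436 = (m^2 + 17)(m^3 + m^2 - 34m + 56) + (-106m^2 - 530m + 1484)
  m^3 + m^2 - 34m + 56 = (-(1/106)m + 2/53)(-106m^2 - 530m + 1484) + (0)
Last nonzero remainder: -106m^2 - 530m + 1484. Dividing through by -106 gives the monic gcd m^2 + 5m - 14.
Cancel m^2 + 5m - 14 from numerator and denominator to get the reduced form.

(m^3 - 4m^2 + 17m - 174)/(m - 4)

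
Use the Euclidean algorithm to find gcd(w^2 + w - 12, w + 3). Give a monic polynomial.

1

By polynomial division,
  w^2 + w - 12 = (w - 2)(w + 3) + (-6)
  w + 3 = (-(1/6)w - 1/2)(-6) + (0)
The last nonzero remainder is the constant -6, so the polynomials are coprime and gcd = 1.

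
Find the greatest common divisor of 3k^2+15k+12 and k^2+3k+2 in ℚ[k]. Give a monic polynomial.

Apply the Euclidean algorithm:
  3k^2+15k+12 = (3)(k^2+3k+2) + (6k+6)
  k^2+3k+2 = ((1/6)k+1/3)(6k+6) + (0)
Last nonzero remainder: 6k+6. Dividing through by 6 gives the monic gcd k+1.

k+1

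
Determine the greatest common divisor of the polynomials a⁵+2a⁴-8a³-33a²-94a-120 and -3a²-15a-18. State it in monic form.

Euclidean algorithm in ℚ[a]:
  a⁵+2a⁴-8a³-33a²-94a-120 = (-(1/3)a³+a²-(1/3)a+20/3)(-3a²-15a-18) + (0)
Last nonzero remainder: -3a²-15a-18. Dividing through by -3 gives the monic gcd a²+5a+6.

a²+5a+6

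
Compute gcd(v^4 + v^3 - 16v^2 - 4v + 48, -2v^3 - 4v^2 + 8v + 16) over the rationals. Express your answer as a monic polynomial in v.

Apply the Euclidean algorithm:
  v^4 + v^3 - 16v^2 - 4v + 48 = (-(1/2)v + 1/2)(-2v^3 - 4v^2 + 8v + 16) + (-10v^2 + 40)
  -2v^3 - 4v^2 + 8v + 16 = ((1/5)v + 2/5)(-10v^2 + 40) + (0)
Last nonzero remainder: -10v^2 + 40. Dividing through by -10 gives the monic gcd v^2 - 4.

v^2 - 4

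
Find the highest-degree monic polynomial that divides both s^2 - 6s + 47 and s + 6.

1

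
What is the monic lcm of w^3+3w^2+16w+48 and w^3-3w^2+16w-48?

Repeated division with remainder:
  w^3+3w^2+16w+48 = (w^3-3w^2+16w-48) + (6w^2+96)
  w^3-3w^2+16w-48 = ((1/6)w-1/2)(6w^2+96) + (0)
Last nonzero remainder: 6w^2+96. Dividing through by 6 gives the monic gcd w^2+16.
Then lcm(f, g) = f·g / gcd(f, g); expanding and making the result monic gives the answer.

w^4+7w^2-144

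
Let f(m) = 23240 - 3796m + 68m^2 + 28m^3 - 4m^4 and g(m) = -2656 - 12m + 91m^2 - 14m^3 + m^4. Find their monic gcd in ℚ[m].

83 - 10m + m^2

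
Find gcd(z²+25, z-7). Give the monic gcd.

1

Repeated division with remainder:
  z²+25 = (z+7)(z-7) + (74)
  z-7 = ((1/74)z-7/74)(74) + (0)
The last nonzero remainder is the constant 74, so the polynomials are coprime and gcd = 1.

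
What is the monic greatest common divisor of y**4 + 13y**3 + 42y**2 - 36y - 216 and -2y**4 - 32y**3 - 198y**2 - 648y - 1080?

y**2 + 12y + 36

By polynomial division,
  y**4 + 13y**3 + 42y**2 - 36y - 216 = (-1/2)(-2y**4 - 32y**3 - 198y**2 - 648y - 1080) + (-3y**3 - 57y**2 - 360y - 756)
  -2y**4 - 32y**3 - 198y**2 - 648y - 1080 = ((2/3)y - 2)(-3y**3 - 57y**2 - 360y - 756) + (-72y**2 - 864y - 2592)
  -3y**3 - 57y**2 - 360y - 756 = ((1/24)y + 7/24)(-72y**2 - 864y - 2592) + (0)
Last nonzero remainder: -72y**2 - 864y - 2592. Dividing through by -72 gives the monic gcd y**2 + 12y + 36.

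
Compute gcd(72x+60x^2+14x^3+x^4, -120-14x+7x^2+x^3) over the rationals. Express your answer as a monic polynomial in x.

Apply the Euclidean algorithm:
  x^4+14x^3+60x^2+72x = (x+7)(x^3+7x^2-14x-120) + (25x^2+290x+840)
  x^3+7x^2-14x-120 = ((1/25)x-23/125)(25x^2+290x+840) + ((144/25)x+864/25)
  25x^2+290x+840 = ((625/144)x+875/36)((144/25)x+864/25) + (0)
Last nonzero remainder: (144/25)x+864/25. Dividing through by 144/25 gives the monic gcd x+6.

6+x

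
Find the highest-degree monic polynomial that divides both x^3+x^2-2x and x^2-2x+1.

Euclidean algorithm in ℚ[x]:
  x^3+x^2-2x = (x+3)(x^2-2x+1) + (3x-3)
  x^2-2x+1 = ((1/3)x-1/3)(3x-3) + (0)
Last nonzero remainder: 3x-3. Dividing through by 3 gives the monic gcd x-1.

x-1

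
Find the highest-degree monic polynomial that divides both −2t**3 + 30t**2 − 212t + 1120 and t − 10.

Apply the Euclidean algorithm:
  −2t**3 + 30t**2 − 212t + 1120 = (−2t**2 + 10t − 112)(t − 10) + (0)
The last nonzero remainder t − 10 is already monic.

t − 10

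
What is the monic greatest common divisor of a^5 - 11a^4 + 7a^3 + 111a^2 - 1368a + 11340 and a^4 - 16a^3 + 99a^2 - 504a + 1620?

By polynomial division,
  a^5 - 11a^4 + 7a^3 + 111a^2 - 1368a + 11340 = (a + 5)(a^4 - 16a^3 + 99a^2 - 504a + 1620) + (-12a^3 + 120a^2 - 468a + 3240)
  a^4 - 16a^3 + 99a^2 - 504a + 1620 = (-(1/12)a + 1/2)(-12a^3 + 120a^2 - 468a + 3240) + (0)
Last nonzero remainder: -12a^3 + 120a^2 - 468a + 3240. Dividing through by -12 gives the monic gcd a^3 - 10a^2 + 39a - 270.

a^3 - 10a^2 + 39a - 270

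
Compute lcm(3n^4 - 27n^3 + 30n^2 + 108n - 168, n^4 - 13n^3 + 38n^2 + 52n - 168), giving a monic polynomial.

n^5 - 15n^4 + 64n^3 - 24n^2 - 272n + 336

Repeated division with remainder:
  3n^4 - 27n^3 + 30n^2 + 108n - 168 = (3)(n^4 - 13n^3 + 38n^2 + 52n - 168) + (12n^3 - 84n^2 - 48n + 336)
  n^4 - 13n^3 + 38n^2 + 52n - 168 = ((1/12)n - 1/2)(12n^3 - 84n^2 - 48n + 336) + (0)
Last nonzero remainder: 12n^3 - 84n^2 - 48n + 336. Dividing through by 12 gives the monic gcd n^3 - 7n^2 - 4n + 28.
Then lcm(f, g) = f·g / gcd(f, g); expanding and making the result monic gives the answer.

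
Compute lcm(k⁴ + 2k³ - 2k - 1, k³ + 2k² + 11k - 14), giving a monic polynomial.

k⁶ + 5k⁵ + 20k⁴ + 26k³ - 7k² - 31k - 14

Euclidean algorithm in ℚ[k]:
  k⁴ + 2k³ - 2k - 1 = (k)(k³ + 2k² + 11k - 14) + (-11k² + 12k - 1)
  k³ + 2k² + 11k - 14 = (-(1/11)k - 34/121)(-11k² + 12k - 1) + ((1728/121)k - 1728/121)
  -11k² + 12k - 1 = (-(1331/1728)k + 121/1728)((1728/121)k - 1728/121) + (0)
Last nonzero remainder: (1728/121)k - 1728/121. Dividing through by 1728/121 gives the monic gcd k - 1.
Then lcm(f, g) = f·g / gcd(f, g); expanding and making the result monic gives the answer.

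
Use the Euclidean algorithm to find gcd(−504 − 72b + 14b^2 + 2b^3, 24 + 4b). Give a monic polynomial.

6 + b

Apply the Euclidean algorithm:
  2b^3 + 14b^2 − 72b − 504 = ((1/2)b^2 + (1/2)b − 21)(4b + 24) + (0)
Last nonzero remainder: 4b + 24. Dividing through by 4 gives the monic gcd b + 6.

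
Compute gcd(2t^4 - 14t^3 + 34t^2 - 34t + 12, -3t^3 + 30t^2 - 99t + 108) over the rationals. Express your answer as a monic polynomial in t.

Apply the Euclidean algorithm:
  2t^4 - 14t^3 + 34t^2 - 34t + 12 = (-(2/3)t - 2)(-3t^3 + 30t^2 - 99t + 108) + (28t^2 - 160t + 228)
  -3t^3 + 30t^2 - 99t + 108 = (-(3/28)t + 45/98)(28t^2 - 160t + 228) + (-(54/49)t + 162/49)
  28t^2 - 160t + 228 = (-(686/27)t + 1862/27)(-(54/49)t + 162/49) + (0)
Last nonzero remainder: -(54/49)t + 162/49. Dividing through by -54/49 gives the monic gcd t - 3.

t - 3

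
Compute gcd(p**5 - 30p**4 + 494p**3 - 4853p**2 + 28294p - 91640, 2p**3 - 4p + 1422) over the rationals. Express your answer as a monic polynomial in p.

p**2 - 9p + 79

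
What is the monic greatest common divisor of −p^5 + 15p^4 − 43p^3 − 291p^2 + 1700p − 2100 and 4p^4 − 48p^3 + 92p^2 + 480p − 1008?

p^3 − 15p^2 + 68p − 84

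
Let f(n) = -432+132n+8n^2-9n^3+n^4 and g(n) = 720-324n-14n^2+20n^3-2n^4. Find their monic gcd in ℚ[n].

-24-2n+n^2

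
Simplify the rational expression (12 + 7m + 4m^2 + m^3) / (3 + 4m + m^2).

(4 + m + m^2)/(1 + m)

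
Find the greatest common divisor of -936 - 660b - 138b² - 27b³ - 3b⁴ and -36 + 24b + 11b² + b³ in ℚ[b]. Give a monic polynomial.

6 + b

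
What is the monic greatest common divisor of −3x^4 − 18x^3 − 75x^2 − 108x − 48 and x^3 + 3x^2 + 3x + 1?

x^2 + 2x + 1

Repeated division with remainder:
  −3x^4 − 18x^3 − 75x^2 − 108x − 48 = (−3x − 9)(x^3 + 3x^2 + 3x + 1) + (−39x^2 − 78x − 39)
  x^3 + 3x^2 + 3x + 1 = (−(1/39)x − 1/39)(−39x^2 − 78x − 39) + (0)
Last nonzero remainder: −39x^2 − 78x − 39. Dividing through by −39 gives the monic gcd x^2 + 2x + 1.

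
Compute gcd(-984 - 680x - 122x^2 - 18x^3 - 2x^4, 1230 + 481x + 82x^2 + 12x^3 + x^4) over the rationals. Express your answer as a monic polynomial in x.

Repeated division with remainder:
  -2x^4 - 18x^3 - 122x^2 - 680x - 984 = (-2)(x^4 + 12x^3 + 82x^2 + 481x + 1230) + (6x^3 + 42x^2 + 282x + 1476)
  x^4 + 12x^3 + 82x^2 + 481x + 1230 = ((1/6)x + 5/6)(6x^3 + 42x^2 + 282x + 1476) + (0)
Last nonzero remainder: 6x^3 + 42x^2 + 282x + 1476. Dividing through by 6 gives the monic gcd x^3 + 7x^2 + 47x + 246.

246 + 47x + 7x^2 + x^3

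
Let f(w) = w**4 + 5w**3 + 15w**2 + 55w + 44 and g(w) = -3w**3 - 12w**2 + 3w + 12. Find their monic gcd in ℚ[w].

w**2 + 5w + 4

Euclidean algorithm in ℚ[w]:
  w**4 + 5w**3 + 15w**2 + 55w + 44 = (-(1/3)w - 1/3)(-3w**3 - 12w**2 + 3w + 12) + (12w**2 + 60w + 48)
  -3w**3 - 12w**2 + 3w + 12 = (-(1/4)w + 1/4)(12w**2 + 60w + 48) + (0)
Last nonzero remainder: 12w**2 + 60w + 48. Dividing through by 12 gives the monic gcd w**2 + 5w + 4.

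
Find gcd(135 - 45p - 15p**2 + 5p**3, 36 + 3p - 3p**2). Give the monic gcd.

Euclidean algorithm in ℚ[p]:
  5p**3 - 15p**2 - 45p + 135 = (-(5/3)p + 10/3)(-3p**2 + 3p + 36) + (5p + 15)
  -3p**2 + 3p + 36 = (-(3/5)p + 12/5)(5p + 15) + (0)
Last nonzero remainder: 5p + 15. Dividing through by 5 gives the monic gcd p + 3.

3 + p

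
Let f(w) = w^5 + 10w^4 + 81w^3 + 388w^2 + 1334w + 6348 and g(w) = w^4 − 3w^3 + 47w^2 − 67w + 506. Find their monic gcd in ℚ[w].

w^2 − 2w + 23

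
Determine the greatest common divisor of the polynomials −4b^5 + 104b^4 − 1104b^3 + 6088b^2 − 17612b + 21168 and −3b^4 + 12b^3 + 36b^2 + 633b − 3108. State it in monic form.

Repeated division with remainder:
  −4b^5 + 104b^4 − 1104b^3 + 6088b^2 − 17612b + 21168 = ((4/3)b − 88/3)(−3b^4 + 12b^3 + 36b^2 + 633b − 3108) + (−800b^3 + 6300b^2 + 5100b − 70000)
  −3b^4 + 12b^3 + 36b^2 + 633b − 3108 = ((3/800)b + 93/6400)(−800b^3 + 6300b^2 + 5100b − 70000) + (−(4779/64)b^2 + (52569/64)b − 33453/16)
  −800b^3 + 6300b^2 + 5100b − 70000 = ((51200/4779)b + 160000/4779)(−(4779/64)b^2 + (52569/64)b − 33453/16) + (0)
Last nonzero remainder: −(4779/64)b^2 + (52569/64)b − 33453/16. Dividing through by −4779/64 gives the monic gcd b^2 − 11b + 28.

b^2 − 11b + 28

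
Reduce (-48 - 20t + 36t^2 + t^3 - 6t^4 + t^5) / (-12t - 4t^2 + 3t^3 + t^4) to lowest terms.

Repeated division with remainder:
  t^5 - 6t^4 + t^3 + 36t^2 - 20t - 48 = (t - 9)(t^4 + 3t^3 - 4t^2 - 12t) + (32t^3 + 12t^2 - 128t - 48)
  t^4 + 3t^3 - 4t^2 - 12t = ((1/32)t + 21/256)(32t^3 + 12t^2 - 128t - 48) + (-(63/64)t^2 + 63/16)
  32t^3 + 12t^2 - 128t - 48 = (-(2048/63)t - 256/21)(-(63/64)t^2 + 63/16) + (0)
Last nonzero remainder: -(63/64)t^2 + 63/16. Dividing through by -63/64 gives the monic gcd t^2 - 4.
Cancel t^2 - 4 from numerator and denominator to get the reduced form.

(12 + 5t - 6t^2 + t^3)/(3t + t^2)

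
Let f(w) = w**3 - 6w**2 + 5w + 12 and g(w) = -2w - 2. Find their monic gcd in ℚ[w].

By polynomial division,
  w**3 - 6w**2 + 5w + 12 = (-(1/2)w**2 + (7/2)w - 6)(-2w - 2) + (0)
Last nonzero remainder: -2w - 2. Dividing through by -2 gives the monic gcd w + 1.

w + 1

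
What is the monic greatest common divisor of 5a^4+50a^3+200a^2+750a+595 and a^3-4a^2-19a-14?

a+1

By polynomial division,
  5a^4+50a^3+200a^2+750a+595 = (5a+70)(a^3-4a^2-19a-14) + (575a^2+2150a+1575)
  a^3-4a^2-19a-14 = ((1/575)a-178/13225)(575a^2+2150a+1575) + ((3808/529)a+3808/529)
  575a^2+2150a+1575 = ((304175/3808)a+119025/544)((3808/529)a+3808/529) + (0)
Last nonzero remainder: (3808/529)a+3808/529. Dividing through by 3808/529 gives the monic gcd a+1.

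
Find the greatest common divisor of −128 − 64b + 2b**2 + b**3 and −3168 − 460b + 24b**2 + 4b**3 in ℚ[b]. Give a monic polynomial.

8 + b

Apply the Euclidean algorithm:
  b**3 + 2b**2 − 64b − 128 = (1/4)(4b**3 + 24b**2 − 460b − 3168) + (−4b**2 + 51b + 664)
  4b**3 + 24b**2 − 460b − 3168 = (−b − 75/4)(−4b**2 + 51b + 664) + ((4641/4)b + 9282)
  −4b**2 + 51b + 664 = (−(16/4641)b + 332/4641)((4641/4)b + 9282) + (0)
Last nonzero remainder: (4641/4)b + 9282. Dividing through by 4641/4 gives the monic gcd b + 8.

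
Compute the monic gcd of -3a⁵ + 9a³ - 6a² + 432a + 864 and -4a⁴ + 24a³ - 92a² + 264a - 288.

a² - a + 12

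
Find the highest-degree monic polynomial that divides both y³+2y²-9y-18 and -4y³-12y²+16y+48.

y²+5y+6

Repeated division with remainder:
  y³+2y²-9y-18 = (-1/4)(-4y³-12y²+16y+48) + (-y²-5y-6)
  -4y³-12y²+16y+48 = (4y-8)(-y²-5y-6) + (0)
Last nonzero remainder: -y²-5y-6. Dividing through by -1 gives the monic gcd y²+5y+6.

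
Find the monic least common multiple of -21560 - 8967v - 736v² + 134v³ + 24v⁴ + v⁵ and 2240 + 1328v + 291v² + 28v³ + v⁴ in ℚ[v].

-172480 - 93296v - 14855v² + 336v³ + 326v⁴ + 32v⁵ + v⁶

By polynomial division,
  v⁵ + 24v⁴ + 134v³ - 736v² - 8967v - 21560 = (v - 4)(v⁴ + 28v³ + 291v² + 1328v + 2240) + (-45v³ - 900v² - 5895v - 12600)
  v⁴ + 28v³ + 291v² + 1328v + 2240 = (-(1/45)v - 8/45)(-45v³ - 900v² - 5895v - 12600) + (0)
Last nonzero remainder: -45v³ - 900v² - 5895v - 12600. Dividing through by -45 gives the monic gcd v³ + 20v² + 131v + 280.
Then lcm(f, g) = f·g / gcd(f, g); expanding and making the result monic gives the answer.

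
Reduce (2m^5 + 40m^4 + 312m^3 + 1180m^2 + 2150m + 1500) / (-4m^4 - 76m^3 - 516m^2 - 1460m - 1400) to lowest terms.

(-m^2 - 8m - 15)/(2m + 14)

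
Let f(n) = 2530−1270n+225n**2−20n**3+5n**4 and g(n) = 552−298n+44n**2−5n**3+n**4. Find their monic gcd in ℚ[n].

46+2n+n**2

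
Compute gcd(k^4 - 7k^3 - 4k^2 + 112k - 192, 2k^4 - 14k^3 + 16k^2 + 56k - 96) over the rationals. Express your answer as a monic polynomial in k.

By polynomial division,
  k^4 - 7k^3 - 4k^2 + 112k - 192 = (1/2)(2k^4 - 14k^3 + 16k^2 + 56k - 96) + (-12k^2 + 84k - 144)
  2k^4 - 14k^3 + 16k^2 + 56k - 96 = (-(1/6)k^2 + 2/3)(-12k^2 + 84k - 144) + (0)
Last nonzero remainder: -12k^2 + 84k - 144. Dividing through by -12 gives the monic gcd k^2 - 7k + 12.

k^2 - 7k + 12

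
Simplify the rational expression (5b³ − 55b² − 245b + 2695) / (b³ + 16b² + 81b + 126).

By polynomial division,
  5b³ − 55b² − 245b + 2695 = (5)(b³ + 16b² + 81b + 126) + (−135b² − 650b + 2065)
  b³ + 16b² + 81b + 126 = (−(1/135)b − 302/3645)(−135b² − 650b + 2065) + ((30940/729)b + 216580/729)
  −135b² − 650b + 2065 = (−(19683/6188)b + 43011/6188)((30940/729)b + 216580/729) + (0)
Last nonzero remainder: (30940/729)b + 216580/729. Dividing through by 30940/729 gives the monic gcd b + 7.
Cancel b + 7 from numerator and denominator to get the reduced form.

(5b² − 90b + 385)/(b² + 9b + 18)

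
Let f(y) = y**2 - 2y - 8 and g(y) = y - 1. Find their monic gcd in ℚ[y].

Repeated division with remainder:
  y**2 - 2y - 8 = (y - 1)(y - 1) + (-9)
  y - 1 = (-(1/9)y + 1/9)(-9) + (0)
The last nonzero remainder is the constant -9, so the polynomials are coprime and gcd = 1.

1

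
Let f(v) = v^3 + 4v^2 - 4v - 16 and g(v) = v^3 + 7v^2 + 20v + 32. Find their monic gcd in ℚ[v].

Euclidean algorithm in ℚ[v]:
  v^3 + 4v^2 - 4v - 16 = (v^3 + 7v^2 + 20v + 32) + (-3v^2 - 24v - 48)
  v^3 + 7v^2 + 20v + 32 = (-(1/3)v + 1/3)(-3v^2 - 24v - 48) + (12v + 48)
  -3v^2 - 24v - 48 = (-(1/4)v - 1)(12v + 48) + (0)
Last nonzero remainder: 12v + 48. Dividing through by 12 gives the monic gcd v + 4.

v + 4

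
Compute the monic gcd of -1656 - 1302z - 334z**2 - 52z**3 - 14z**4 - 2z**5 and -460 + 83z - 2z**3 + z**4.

23 - 3z + z**2

Apply the Euclidean algorithm:
  -2z**5 - 14z**4 - 52z**3 - 334z**2 - 1302z - 1656 = (-2z - 18)(z**4 - 2z**3 + 83z - 460) + (-88z**3 - 168z**2 - 728z - 9936)
  z**4 - 2z**3 + 83z - 460 = (-(1/88)z + 43/968)(-88z**3 - 168z**2 - 728z - 9936) + (-(98/121)z**2 + (294/121)z - 2254/121)
  -88z**3 - 168z**2 - 728z - 9936 = ((5324/49)z + 26136/49)(-(98/121)z**2 + (294/121)z - 2254/121) + (0)
Last nonzero remainder: -(98/121)z**2 + (294/121)z - 2254/121. Dividing through by -98/121 gives the monic gcd z**2 - 3z + 23.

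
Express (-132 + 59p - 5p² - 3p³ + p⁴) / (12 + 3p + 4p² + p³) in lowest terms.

Euclidean algorithm in ℚ[p]:
  p⁴ - 3p³ - 5p² + 59p - 132 = (p - 7)(p³ + 4p² + 3p + 12) + (20p² + 68p - 48)
  p³ + 4p² + 3p + 12 = ((1/20)p + 3/100)(20p² + 68p - 48) + ((84/25)p + 336/25)
  20p² + 68p - 48 = ((125/21)p - 25/7)((84/25)p + 336/25) + (0)
Last nonzero remainder: (84/25)p + 336/25. Dividing through by 84/25 gives the monic gcd p + 4.
Cancel p + 4 from numerator and denominator to get the reduced form.

(-33 + 23p - 7p² + p³)/(3 + p²)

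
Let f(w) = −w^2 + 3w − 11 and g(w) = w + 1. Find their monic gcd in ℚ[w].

Apply the Euclidean algorithm:
  −w^2 + 3w − 11 = (−w + 4)(w + 1) + (−15)
  w + 1 = (−(1/15)w − 1/15)(−15) + (0)
The last nonzero remainder is the constant −15, so the polynomials are coprime and gcd = 1.

1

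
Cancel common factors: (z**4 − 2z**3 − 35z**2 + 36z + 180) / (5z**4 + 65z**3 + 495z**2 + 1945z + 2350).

(z**2 − 9z + 18)/(5z**2 + 30z + 235)

Euclidean algorithm in ℚ[z]:
  z**4 − 2z**3 − 35z**2 + 36z + 180 = (1/5)(5z**4 + 65z**3 + 495z**2 + 1945z + 2350) + (−15z**3 − 134z**2 − 353z − 290)
  5z**4 + 65z**3 + 495z**2 + 1945z + 2350 = (−(1/3)z − 61/45)(−15z**3 − 134z**2 − 353z − 290) + ((8806/45)z**2 + (61642/45)z + 17612/9)
  −15z**3 − 134z**2 − 353z − 290 = (−(675/8806)z − 1305/8806)((8806/45)z**2 + (61642/45)z + 17612/9) + (0)
Last nonzero remainder: (8806/45)z**2 + (61642/45)z + 17612/9. Dividing through by 8806/45 gives the monic gcd z**2 + 7z + 10.
Cancel z**2 + 7z + 10 from numerator and denominator to get the reduced form.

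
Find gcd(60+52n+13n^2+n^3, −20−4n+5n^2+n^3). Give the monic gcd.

Euclidean algorithm in ℚ[n]:
  n^3+13n^2+52n+60 = (n^3+5n^2−4n−20) + (8n^2+56n+80)
  n^3+5n^2−4n−20 = ((1/8)n−1/4)(8n^2+56n+80) + (0)
Last nonzero remainder: 8n^2+56n+80. Dividing through by 8 gives the monic gcd n^2+7n+10.

10+7n+n^2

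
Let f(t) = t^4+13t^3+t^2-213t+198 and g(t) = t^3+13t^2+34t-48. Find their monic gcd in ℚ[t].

Repeated division with remainder:
  t^4+13t^3+t^2-213t+198 = (t)(t^3+13t^2+34t-48) + (-33t^2-165t+198)
  t^3+13t^2+34t-48 = (-(1/33)t-8/33)(-33t^2-165t+198) + (0)
Last nonzero remainder: -33t^2-165t+198. Dividing through by -33 gives the monic gcd t^2+5t-6.

t^2+5t-6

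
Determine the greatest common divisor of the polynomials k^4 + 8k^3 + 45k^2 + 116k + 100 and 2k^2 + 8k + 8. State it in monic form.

By polynomial division,
  k^4 + 8k^3 + 45k^2 + 116k + 100 = ((1/2)k^2 + 2k + 25/2)(2k^2 + 8k + 8) + (0)
Last nonzero remainder: 2k^2 + 8k + 8. Dividing through by 2 gives the monic gcd k^2 + 4k + 4.

k^2 + 4k + 4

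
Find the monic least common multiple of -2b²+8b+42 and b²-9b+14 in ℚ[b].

b³-6b²-13b+42

Repeated division with remainder:
  -2b²+8b+42 = (-2)(b²-9b+14) + (-10b+70)
  b²-9b+14 = (-(1/10)b+1/5)(-10b+70) + (0)
Last nonzero remainder: -10b+70. Dividing through by -10 gives the monic gcd b-7.
Then lcm(f, g) = f·g / gcd(f, g); expanding and making the result monic gives the answer.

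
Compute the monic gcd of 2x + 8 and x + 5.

By polynomial division,
  2x + 8 = (2)(x + 5) + (−2)
  x + 5 = (−(1/2)x − 5/2)(−2) + (0)
The last nonzero remainder is the constant −2, so the polynomials are coprime and gcd = 1.

1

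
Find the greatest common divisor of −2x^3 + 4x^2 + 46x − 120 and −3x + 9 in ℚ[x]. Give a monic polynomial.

Apply the Euclidean algorithm:
  −2x^3 + 4x^2 + 46x − 120 = ((2/3)x^2 + (2/3)x − 40/3)(−3x + 9) + (0)
Last nonzero remainder: −3x + 9. Dividing through by −3 gives the monic gcd x − 3.

x − 3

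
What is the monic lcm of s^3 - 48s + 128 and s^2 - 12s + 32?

Apply the Euclidean algorithm:
  s^3 - 48s + 128 = (s + 12)(s^2 - 12s + 32) + (64s - 256)
  s^2 - 12s + 32 = ((1/64)s - 1/8)(64s - 256) + (0)
Last nonzero remainder: 64s - 256. Dividing through by 64 gives the monic gcd s - 4.
Then lcm(f, g) = f·g / gcd(f, g); expanding and making the result monic gives the answer.

s^4 - 8s^3 - 48s^2 + 512s - 1024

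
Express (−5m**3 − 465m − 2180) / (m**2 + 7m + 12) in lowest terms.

(−5m**2 + 20m − 545)/(m + 3)

Apply the Euclidean algorithm:
  −5m**3 − 465m − 2180 = (−5m + 35)(m**2 + 7m + 12) + (−650m − 2600)
  m**2 + 7m + 12 = (−(1/650)m − 3/650)(−650m − 2600) + (0)
Last nonzero remainder: −650m − 2600. Dividing through by −650 gives the monic gcd m + 4.
Cancel m + 4 from numerator and denominator to get the reduced form.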